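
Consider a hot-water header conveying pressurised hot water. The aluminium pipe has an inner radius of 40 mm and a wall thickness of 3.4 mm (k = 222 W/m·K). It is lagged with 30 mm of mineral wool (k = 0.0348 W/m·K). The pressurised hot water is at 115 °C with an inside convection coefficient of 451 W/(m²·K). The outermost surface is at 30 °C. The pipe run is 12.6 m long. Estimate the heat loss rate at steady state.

Q ≈ 444 W

Treating each annulus and film as a series resistance:
R_inner film = 1/(h_i·2πr₁L) = 1/(451×2π×0.04×12.6) = 7.002×10^-4 K/W
R_aluminium pipe wall = ln(43.4/40)/(2π×222×12.6) = 4.642×10^-6 K/W
R_mineral wool = ln(73.4/43.4)/(2π×0.0348×12.6) = 0.1907 K/W
R_total = 0.1914 K/W
Q = ΔT/R_total = 85/0.1914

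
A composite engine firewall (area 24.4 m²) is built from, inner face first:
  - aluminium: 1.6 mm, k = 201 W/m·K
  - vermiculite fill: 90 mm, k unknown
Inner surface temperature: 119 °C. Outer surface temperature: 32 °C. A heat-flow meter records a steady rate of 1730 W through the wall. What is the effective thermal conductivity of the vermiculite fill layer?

Model the wall as resistances in series:
R_aluminium = L/(kA) = 0.0016/(201×24.4) = 3.262×10^-7 K/W
Sum of known resistances R_other = 3.262×10^-7 K/W
Total R = ΔT/Q = 87/1730 = 0.05029 K/W
R_vermiculite fill = R_total − R_other = 0.05029 K/W
k = L/(R·A) = 0.09/(0.05029×24.4)

k ≈ 0.0733 W/(m·K)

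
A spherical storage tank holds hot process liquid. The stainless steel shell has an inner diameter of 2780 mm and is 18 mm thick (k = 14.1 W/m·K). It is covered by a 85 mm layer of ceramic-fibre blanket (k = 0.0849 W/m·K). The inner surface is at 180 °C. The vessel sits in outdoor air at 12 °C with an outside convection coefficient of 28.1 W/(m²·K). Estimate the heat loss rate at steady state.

Q ≈ 4280 W

For a spherical shell R = (1/r₁ − 1/r₂)/(4πk); film R = 1/(h·4πr²). In series:
R_stainless steel shell = (1/1.39 − 1/1.408)/(4π×14.1) = 5.191×10^-5 K/W
R_ceramic-fibre blanket = (1/1.408 − 1/1.493)/(4π×0.0849) = 0.0379 K/W
R_outer film = 1/(h·4πr_o²) = 1/(28.1×4π×1.493²) = 0.00127 K/W
R_total = 0.03922 K/W
Q = ΔT/R_total = 168/0.03922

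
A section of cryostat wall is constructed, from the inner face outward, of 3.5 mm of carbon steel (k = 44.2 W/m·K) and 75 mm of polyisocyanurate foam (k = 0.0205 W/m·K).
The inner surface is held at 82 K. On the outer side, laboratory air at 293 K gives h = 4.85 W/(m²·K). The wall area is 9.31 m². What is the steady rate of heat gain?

Q ≈ 508 W

Treating each layer as a thermal resistance in series:
R_carbon steel = L/(kA) = 0.0035/(44.2×9.31) = 8.505×10^-6 K/W
R_polyisocyanurate foam = L/(kA) = 0.075/(0.0205×9.31) = 0.393 K/W
R_outer film = 1/(h_o·A) = 1/(4.85×9.31) = 0.02215 K/W
R_total = 0.4151 K/W
Q = ΔT / R_total = 211 / 0.4151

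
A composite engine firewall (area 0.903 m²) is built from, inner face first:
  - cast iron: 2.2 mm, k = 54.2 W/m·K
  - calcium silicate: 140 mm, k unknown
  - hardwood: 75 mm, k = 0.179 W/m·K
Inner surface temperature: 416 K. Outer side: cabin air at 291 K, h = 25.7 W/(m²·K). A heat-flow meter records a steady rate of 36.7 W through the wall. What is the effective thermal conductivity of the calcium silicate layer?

Model the wall as resistances in series:
R_cast iron = L/(kA) = 0.0022/(54.2×0.903) = 4.495×10^-5 K/W
R_hardwood = L/(kA) = 0.075/(0.179×0.903) = 0.464 K/W
R_outer film = 1/(h_o·A) = 1/(25.7×0.903) = 0.04309 K/W
Sum of known resistances R_other = 0.5071 K/W
Total R = ΔT/Q = 125/36.7 = 3.406 K/W
R_calcium silicate = R_total − R_other = 2.899 K/W
k = L/(R·A) = 0.14/(2.899×0.903)

k ≈ 0.0535 W/(m·K)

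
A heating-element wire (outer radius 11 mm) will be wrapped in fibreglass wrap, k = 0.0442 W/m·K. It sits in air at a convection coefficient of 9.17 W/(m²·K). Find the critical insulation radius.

r_cr ≈ 4.82 mm

For a cylinder r_cr = k/h = 0.0442/9.17
r_cr = 4.82 mm; since the bare radius (11 mm) is above r_cr, any added insulation will reduce heat loss.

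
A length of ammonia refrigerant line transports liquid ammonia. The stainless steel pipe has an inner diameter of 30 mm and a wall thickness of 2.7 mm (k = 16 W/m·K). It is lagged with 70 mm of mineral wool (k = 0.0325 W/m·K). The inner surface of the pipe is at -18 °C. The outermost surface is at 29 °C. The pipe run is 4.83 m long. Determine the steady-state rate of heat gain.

Cylindrical conduction, so R = ln(r₂/r₁)/(2πkL) per layer, in series:
R_stainless steel pipe wall = ln(17.7/15)/(2π×16×4.83) = 3.409×10^-4 K/W
R_mineral wool = ln(87.7/17.7)/(2π×0.0325×4.83) = 1.623 K/W
R_total = 1.623 K/W
Q = ΔT/R_total = 47/1.623

Q ≈ 29 W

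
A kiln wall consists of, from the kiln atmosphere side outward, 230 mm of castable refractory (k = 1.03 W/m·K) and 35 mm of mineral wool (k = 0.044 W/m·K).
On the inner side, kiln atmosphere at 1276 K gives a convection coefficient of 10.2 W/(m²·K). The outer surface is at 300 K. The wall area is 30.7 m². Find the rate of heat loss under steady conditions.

Model the wall as resistances in series:
R_inner film = 1/(h_i·A) = 1/(10.2×30.7) = 0.003193 K/W
R_castable refractory = L/(kA) = 0.23/(1.03×30.7) = 0.007274 K/W
R_mineral wool = L/(kA) = 0.035/(0.044×30.7) = 0.02591 K/W
R_total = 0.03638 K/W
Q = ΔT / R_total = 976 / 0.03638

Q ≈ 26800 W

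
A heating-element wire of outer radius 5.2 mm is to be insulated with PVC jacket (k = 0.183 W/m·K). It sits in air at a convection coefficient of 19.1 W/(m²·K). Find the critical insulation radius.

r_cr ≈ 9.58 mm

For a cylinder r_cr = k/h = 0.183/19.1
r_cr = 9.58 mm; since the bare radius (5.2 mm) is below r_cr, adding a thin layer of insulation will *increase* heat loss.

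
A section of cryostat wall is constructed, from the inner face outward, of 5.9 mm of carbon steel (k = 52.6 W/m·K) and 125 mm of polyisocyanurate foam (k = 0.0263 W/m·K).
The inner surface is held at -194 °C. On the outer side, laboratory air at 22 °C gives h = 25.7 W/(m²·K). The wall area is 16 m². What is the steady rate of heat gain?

Thermal resistances in series:
R_carbon steel = L/(kA) = 0.0059/(52.6×16) = 7.01×10^-6 K/W
R_polyisocyanurate foam = L/(kA) = 0.125/(0.0263×16) = 0.2971 K/W
R_outer film = 1/(h_o·A) = 1/(25.7×16) = 0.002432 K/W
R_total = 0.2995 K/W
Q = ΔT / R_total = 216 / 0.2995

Q ≈ 721 W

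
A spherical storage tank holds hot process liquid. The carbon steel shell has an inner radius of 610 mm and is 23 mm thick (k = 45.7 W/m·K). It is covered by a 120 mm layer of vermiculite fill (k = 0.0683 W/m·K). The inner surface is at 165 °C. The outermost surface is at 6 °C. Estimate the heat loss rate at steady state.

Q ≈ 542 W

Spherical conduction: R = (1/r_in − 1/r_out)/(4πk) per layer; series-sum.
R_carbon steel shell = (1/0.61 − 1/0.633)/(4π×45.7) = 1.037×10^-4 K/W
R_vermiculite fill = (1/0.633 − 1/0.753)/(4π×0.0683) = 0.2933 K/W
R_total = 0.2934 K/W
Q = ΔT/R_total = 159/0.2934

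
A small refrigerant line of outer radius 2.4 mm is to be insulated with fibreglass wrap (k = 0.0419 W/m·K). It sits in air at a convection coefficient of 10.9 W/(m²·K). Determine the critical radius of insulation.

r_cr ≈ 3.84 mm

For a cylinder r_cr = k/h = 0.0419/10.9
r_cr = 3.84 mm; since the bare radius (2.4 mm) is below r_cr, adding a thin layer of insulation will *increase* heat loss.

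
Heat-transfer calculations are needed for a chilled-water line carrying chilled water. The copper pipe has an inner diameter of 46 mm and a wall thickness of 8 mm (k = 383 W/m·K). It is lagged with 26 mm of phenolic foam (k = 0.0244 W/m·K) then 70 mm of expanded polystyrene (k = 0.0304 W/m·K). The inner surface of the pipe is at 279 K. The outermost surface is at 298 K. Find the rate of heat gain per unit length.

q′ ≈ 2.33 W/m

Radial resistances (cylindrical: R_cond = ln(r_o/r_i)/(2πkL), R_conv = 1/(h·2πrL)):
R_copper pipe wall = ln(31/23)/(2π×383×1) = 1.24×10^-4 K/W
R_phenolic foam = ln(57/31)/(2π×0.0244×1) = 3.973 K/W
R_expanded polystyrene = ln(127/57)/(2π×0.0304×1) = 4.194 K/W
R_total = 8.167 K/W
Q = ΔT/R_total = 19/8.167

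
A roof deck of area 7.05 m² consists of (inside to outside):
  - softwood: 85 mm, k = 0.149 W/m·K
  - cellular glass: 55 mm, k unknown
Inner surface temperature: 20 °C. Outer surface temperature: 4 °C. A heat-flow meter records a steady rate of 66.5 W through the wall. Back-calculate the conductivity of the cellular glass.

Treating each layer as a thermal resistance in series:
R_softwood = L/(kA) = 0.085/(0.149×7.05) = 0.08092 K/W
Sum of known resistances R_other = 0.08092 K/W
Total R = ΔT/Q = 16/66.5 = 0.2406 K/W
R_cellular glass = R_total − R_other = 0.1597 K/W
k = L/(R·A) = 0.055/(0.1597×7.05)

k ≈ 0.0489 W/(m·K)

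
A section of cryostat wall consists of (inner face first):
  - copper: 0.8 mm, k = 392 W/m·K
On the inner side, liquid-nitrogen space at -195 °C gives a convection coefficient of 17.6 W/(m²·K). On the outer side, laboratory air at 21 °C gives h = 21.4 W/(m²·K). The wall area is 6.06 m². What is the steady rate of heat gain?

Q ≈ 12600 W

Using the resistance-network approach (series):
R_inner film = 1/(h_i·A) = 1/(17.6×6.06) = 0.009376 K/W
R_copper = L/(kA) = 0.0008/(392×6.06) = 3.368×10^-7 K/W
R_outer film = 1/(h_o·A) = 1/(21.4×6.06) = 0.007711 K/W
R_total = 0.01709 K/W
Q = ΔT / R_total = 216 / 0.01709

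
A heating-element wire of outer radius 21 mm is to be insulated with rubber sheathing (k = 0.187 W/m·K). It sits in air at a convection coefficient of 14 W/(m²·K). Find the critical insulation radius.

For a cylinder r_cr = k/h = 0.187/14
r_cr = 13.4 mm; since the bare radius (21 mm) is above r_cr, any added insulation will reduce heat loss.

r_cr ≈ 13.4 mm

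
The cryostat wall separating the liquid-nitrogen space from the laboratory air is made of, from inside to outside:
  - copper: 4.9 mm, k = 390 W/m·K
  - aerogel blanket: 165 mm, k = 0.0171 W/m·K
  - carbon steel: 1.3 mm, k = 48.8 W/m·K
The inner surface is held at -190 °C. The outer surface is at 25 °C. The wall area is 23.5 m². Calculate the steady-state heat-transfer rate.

Q ≈ 524 W

Series thermal resistances:
R_copper = L/(kA) = 0.0049/(390×23.5) = 5.346×10^-7 K/W
R_aerogel blanket = L/(kA) = 0.165/(0.0171×23.5) = 0.4106 K/W
R_carbon steel = L/(kA) = 0.0013/(48.8×23.5) = 1.134×10^-6 K/W
R_total = 0.4106 K/W
Q = ΔT / R_total = 215 / 0.4106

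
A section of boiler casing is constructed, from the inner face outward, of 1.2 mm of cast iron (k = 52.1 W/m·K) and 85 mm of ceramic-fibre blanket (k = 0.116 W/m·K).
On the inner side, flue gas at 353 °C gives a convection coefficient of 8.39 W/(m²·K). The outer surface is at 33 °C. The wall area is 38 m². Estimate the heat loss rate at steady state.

Q ≈ 14300 W

Model the wall as resistances in series:
R_inner film = 1/(h_i·A) = 1/(8.39×38) = 0.003137 K/W
R_cast iron = L/(kA) = 0.0012/(52.1×38) = 6.061×10^-7 K/W
R_ceramic-fibre blanket = L/(kA) = 0.085/(0.116×38) = 0.01928 K/W
R_total = 0.02242 K/W
Q = ΔT / R_total = 320 / 0.02242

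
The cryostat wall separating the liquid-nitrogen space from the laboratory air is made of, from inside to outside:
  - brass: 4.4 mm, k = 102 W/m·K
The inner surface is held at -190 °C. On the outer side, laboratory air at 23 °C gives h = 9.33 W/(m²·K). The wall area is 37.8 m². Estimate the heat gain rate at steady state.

Q ≈ 75100 W

Thermal resistances in series:
R_brass = L/(kA) = 0.0044/(102×37.8) = 1.141×10^-6 K/W
R_outer film = 1/(h_o·A) = 1/(9.33×37.8) = 0.002835 K/W
R_total = 0.002837 K/W
Q = ΔT / R_total = 213 / 0.002837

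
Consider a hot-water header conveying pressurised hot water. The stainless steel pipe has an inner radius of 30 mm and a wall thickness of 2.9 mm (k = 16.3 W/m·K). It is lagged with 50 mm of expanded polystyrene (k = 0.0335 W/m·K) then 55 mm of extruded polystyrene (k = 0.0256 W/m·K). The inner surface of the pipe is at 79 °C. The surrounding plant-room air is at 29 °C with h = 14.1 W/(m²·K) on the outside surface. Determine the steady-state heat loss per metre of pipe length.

q′ ≈ 6.55 W/m

For a radial system each layer contributes R = ln(r_out/r_in)/(2πkL); films add R = 1/(hA).
R_stainless steel pipe wall = ln(32.9/30)/(2π×16.3×1) = 9.01×10^-4 K/W
R_expanded polystyrene = ln(82.9/32.9)/(2π×0.0335×1) = 4.391 K/W
R_extruded polystyrene = ln(137.9/82.9)/(2π×0.0256×1) = 3.164 K/W
R_outer film = 1/(h_o·2πr_oL) = 1/(14.1×2π×0.1379×1) = 0.08185 K/W
R_total = 7.637 K/W
Q = ΔT/R_total = 50/7.637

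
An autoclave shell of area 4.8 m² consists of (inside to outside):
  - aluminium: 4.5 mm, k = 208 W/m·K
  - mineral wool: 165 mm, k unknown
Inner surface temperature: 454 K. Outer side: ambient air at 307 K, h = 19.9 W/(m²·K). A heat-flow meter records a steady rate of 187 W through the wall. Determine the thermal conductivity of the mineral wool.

k ≈ 0.0443 W/(m·K)

Model the wall as resistances in series:
R_aluminium = L/(kA) = 0.0045/(208×4.8) = 4.507×10^-6 K/W
R_outer film = 1/(h_o·A) = 1/(19.9×4.8) = 0.01047 K/W
Sum of known resistances R_other = 0.01047 K/W
Total R = ΔT/Q = 147/187 = 0.7861 K/W
R_mineral wool = R_total − R_other = 0.7756 K/W
k = L/(R·A) = 0.165/(0.7756×4.8)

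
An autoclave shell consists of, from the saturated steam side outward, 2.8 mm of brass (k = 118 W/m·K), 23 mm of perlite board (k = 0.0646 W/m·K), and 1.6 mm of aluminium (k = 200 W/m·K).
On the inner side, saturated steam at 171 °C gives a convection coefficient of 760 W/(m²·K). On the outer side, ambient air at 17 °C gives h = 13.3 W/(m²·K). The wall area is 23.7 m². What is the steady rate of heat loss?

Model the wall as resistances in series:
R_inner film = 1/(h_i·A) = 1/(760×23.7) = 5.552×10^-5 K/W
R_brass = L/(kA) = 0.0028/(118×23.7) = 1.001×10^-6 K/W
R_perlite board = L/(kA) = 0.023/(0.0646×23.7) = 0.01502 K/W
R_aluminium = L/(kA) = 0.0016/(200×23.7) = 3.376×10^-7 K/W
R_outer film = 1/(h_o·A) = 1/(13.3×23.7) = 0.003172 K/W
R_total = 0.01825 K/W
Q = ΔT / R_total = 154 / 0.01825

Q ≈ 8440 W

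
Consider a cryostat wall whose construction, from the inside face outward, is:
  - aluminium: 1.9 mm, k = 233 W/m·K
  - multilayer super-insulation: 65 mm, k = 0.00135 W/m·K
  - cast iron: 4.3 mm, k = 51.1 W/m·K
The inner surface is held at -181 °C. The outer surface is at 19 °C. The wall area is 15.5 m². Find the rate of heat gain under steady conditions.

Q ≈ 64.4 W

Model the wall as resistances in series:
R_aluminium = L/(kA) = 0.0019/(233×15.5) = 5.261×10^-7 K/W
R_multilayer super-insulation = L/(kA) = 0.065/(0.00135×15.5) = 3.106 K/W
R_cast iron = L/(kA) = 0.0043/(51.1×15.5) = 5.429×10^-6 K/W
R_total = 3.106 K/W
Q = ΔT / R_total = 200 / 3.106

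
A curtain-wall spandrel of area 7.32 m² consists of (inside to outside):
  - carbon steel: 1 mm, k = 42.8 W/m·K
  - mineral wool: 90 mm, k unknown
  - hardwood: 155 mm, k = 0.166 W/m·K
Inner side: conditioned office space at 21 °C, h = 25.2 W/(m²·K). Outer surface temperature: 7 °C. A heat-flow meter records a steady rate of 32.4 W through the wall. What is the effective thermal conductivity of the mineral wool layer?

Treating each layer as a thermal resistance in series:
R_inner film = 1/(h_i·A) = 1/(25.2×7.32) = 0.005421 K/W
R_carbon steel = L/(kA) = 0.001/(42.8×7.32) = 3.192×10^-6 K/W
R_hardwood = L/(kA) = 0.155/(0.166×7.32) = 0.1276 K/W
Sum of known resistances R_other = 0.133 K/W
Total R = ΔT/Q = 14/32.4 = 0.4321 K/W
R_mineral wool = R_total − R_other = 0.2991 K/W
k = L/(R·A) = 0.09/(0.2991×7.32)

k ≈ 0.0411 W/(m·K)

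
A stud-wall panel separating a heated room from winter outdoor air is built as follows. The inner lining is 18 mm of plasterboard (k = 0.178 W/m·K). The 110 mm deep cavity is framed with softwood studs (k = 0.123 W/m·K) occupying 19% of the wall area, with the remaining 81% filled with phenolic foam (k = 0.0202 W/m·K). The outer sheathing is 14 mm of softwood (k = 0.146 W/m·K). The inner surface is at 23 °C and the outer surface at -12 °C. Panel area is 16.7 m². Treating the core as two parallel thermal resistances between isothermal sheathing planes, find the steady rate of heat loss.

Q ≈ 197 W

Sheathing layers in series; stud and cavity paths in parallel between them.
R_inner = 0.018/(0.178×16.7) = 0.006055 K/W
R_stud  = 0.11/(0.123×0.19×16.7) = 0.2818 K/W
R_cav   = 0.11/(0.0202×0.81×16.7) = 0.4026 K/W
1/R_core = 1/R_stud + 1/R_cav → R_core = 0.1658 K/W
R_outer = 0.014/(0.146×16.7) = 0.005742 K/W
R_total = 0.1776 K/W
Q = ΔT/R_total = 35/0.1776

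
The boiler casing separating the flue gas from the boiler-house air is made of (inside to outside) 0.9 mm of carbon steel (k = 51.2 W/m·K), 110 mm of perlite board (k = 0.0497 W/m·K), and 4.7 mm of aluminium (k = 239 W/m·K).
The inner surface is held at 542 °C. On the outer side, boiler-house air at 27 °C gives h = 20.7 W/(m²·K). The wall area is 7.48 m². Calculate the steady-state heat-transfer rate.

Q ≈ 1700 W

Series thermal resistances:
R_carbon steel = L/(kA) = 0.0009/(51.2×7.48) = 2.35×10^-6 K/W
R_perlite board = L/(kA) = 0.11/(0.0497×7.48) = 0.2959 K/W
R_aluminium = L/(kA) = 0.0047/(239×7.48) = 2.629×10^-6 K/W
R_outer film = 1/(h_o·A) = 1/(20.7×7.48) = 0.006458 K/W
R_total = 0.3024 K/W
Q = ΔT / R_total = 515 / 0.3024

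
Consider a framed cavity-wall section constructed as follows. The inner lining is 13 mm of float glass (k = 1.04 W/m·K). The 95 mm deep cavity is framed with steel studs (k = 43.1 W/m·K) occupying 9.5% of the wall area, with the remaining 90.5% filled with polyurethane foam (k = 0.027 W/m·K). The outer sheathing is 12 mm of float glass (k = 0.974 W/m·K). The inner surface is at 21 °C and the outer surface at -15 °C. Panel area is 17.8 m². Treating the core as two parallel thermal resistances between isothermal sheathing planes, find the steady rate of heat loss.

Sheathing layers in series; stud and cavity paths in parallel between them.
R_inner = 0.013/(1.04×17.8) = 7.022×10^-4 K/W
R_stud  = 0.095/(43.1×0.095×17.8) = 0.001303 K/W
R_cav   = 0.095/(0.027×0.905×17.8) = 0.2184 K/W
1/R_core = 1/R_stud + 1/R_cav → R_core = 0.001296 K/W
R_outer = 0.012/(0.974×17.8) = 6.922×10^-4 K/W
R_total = 0.00269 K/W
Q = ΔT/R_total = 36/0.00269

Q ≈ 13400 W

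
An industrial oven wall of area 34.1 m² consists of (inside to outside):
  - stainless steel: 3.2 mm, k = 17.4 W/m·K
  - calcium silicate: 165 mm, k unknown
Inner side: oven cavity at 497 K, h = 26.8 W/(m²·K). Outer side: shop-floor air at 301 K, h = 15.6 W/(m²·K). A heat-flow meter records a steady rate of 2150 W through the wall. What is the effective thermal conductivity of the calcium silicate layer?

Using the resistance-network approach (series):
R_inner film = 1/(h_i·A) = 1/(26.8×34.1) = 0.001094 K/W
R_stainless steel = L/(kA) = 0.0032/(17.4×34.1) = 5.393×10^-6 K/W
R_outer film = 1/(h_o·A) = 1/(15.6×34.1) = 0.00188 K/W
Sum of known resistances R_other = 0.002979 K/W
Total R = ΔT/Q = 196/2150 = 0.09116 K/W
R_calcium silicate = R_total − R_other = 0.08818 K/W
k = L/(R·A) = 0.165/(0.08818×34.1)

k ≈ 0.0549 W/(m·K)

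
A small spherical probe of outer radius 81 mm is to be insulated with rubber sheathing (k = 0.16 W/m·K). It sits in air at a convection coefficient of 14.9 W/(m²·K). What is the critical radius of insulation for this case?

For a sphere r_cr = 2k/h = 2×0.16/14.9
r_cr = 21.5 mm; since the bare radius (81 mm) is above r_cr, any added insulation will reduce heat loss.

r_cr ≈ 21.5 mm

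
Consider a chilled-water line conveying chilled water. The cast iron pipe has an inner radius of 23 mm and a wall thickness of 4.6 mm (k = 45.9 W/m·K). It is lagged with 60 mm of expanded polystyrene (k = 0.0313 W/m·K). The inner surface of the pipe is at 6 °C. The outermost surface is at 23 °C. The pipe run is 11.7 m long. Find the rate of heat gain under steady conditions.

For a radial system each layer contributes R = ln(r_out/r_in)/(2πkL); films add R = 1/(hA).
R_cast iron pipe wall = ln(27.6/23)/(2π×45.9×11.7) = 5.403×10^-5 K/W
R_expanded polystyrene = ln(87.6/27.6)/(2π×0.0313×11.7) = 0.5019 K/W
R_total = 0.502 K/W
Q = ΔT/R_total = 17/0.502

Q ≈ 33.9 W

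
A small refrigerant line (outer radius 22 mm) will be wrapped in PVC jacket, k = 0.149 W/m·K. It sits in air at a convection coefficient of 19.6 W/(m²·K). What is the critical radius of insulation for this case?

For a cylinder r_cr = k/h = 0.149/19.6
r_cr = 7.6 mm; since the bare radius (22 mm) is above r_cr, any added insulation will reduce heat loss.

r_cr ≈ 7.6 mm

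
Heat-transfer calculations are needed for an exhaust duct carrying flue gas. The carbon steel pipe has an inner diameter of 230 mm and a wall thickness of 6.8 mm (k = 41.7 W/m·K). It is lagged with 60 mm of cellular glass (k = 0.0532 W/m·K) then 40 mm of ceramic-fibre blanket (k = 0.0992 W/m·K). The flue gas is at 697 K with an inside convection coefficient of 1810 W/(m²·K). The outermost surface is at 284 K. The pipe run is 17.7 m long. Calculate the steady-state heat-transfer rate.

Q ≈ 4810 W

Treating each annulus and film as a series resistance:
R_inner film = 1/(h_i·2πr₁L) = 1/(1810×2π×0.115×17.7) = 4.32×10^-5 K/W
R_carbon steel pipe wall = ln(121.8/115)/(2π×41.7×17.7) = 1.239×10^-5 K/W
R_cellular glass = ln(181.8/121.8)/(2π×0.0532×17.7) = 0.0677 K/W
R_ceramic-fibre blanket = ln(221.8/181.8)/(2π×0.0992×17.7) = 0.01803 K/W
R_total = 0.08578 K/W
Q = ΔT/R_total = 413/0.08578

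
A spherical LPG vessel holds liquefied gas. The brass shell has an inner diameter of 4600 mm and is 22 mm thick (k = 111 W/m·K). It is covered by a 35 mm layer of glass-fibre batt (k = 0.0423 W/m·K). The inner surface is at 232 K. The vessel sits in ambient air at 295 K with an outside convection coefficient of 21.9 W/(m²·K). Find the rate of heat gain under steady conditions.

Q ≈ 4970 W

Radial (spherical) resistances in series:
R_brass shell = (1/2.3 − 1/2.322)/(4π×111) = 2.953×10^-6 K/W
R_glass-fibre batt = (1/2.322 − 1/2.357)/(4π×0.0423) = 0.01203 K/W
R_outer film = 1/(h·4πr_o²) = 1/(21.9×4π×2.357²) = 6.541×10^-4 K/W
R_total = 0.01269 K/W
Q = ΔT/R_total = 63/0.01269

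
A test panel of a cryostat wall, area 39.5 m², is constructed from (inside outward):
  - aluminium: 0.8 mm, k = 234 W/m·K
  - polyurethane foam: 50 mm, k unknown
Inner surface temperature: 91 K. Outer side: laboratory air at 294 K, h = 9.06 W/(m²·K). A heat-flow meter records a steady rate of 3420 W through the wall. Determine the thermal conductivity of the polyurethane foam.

Treating each layer as a thermal resistance in series:
R_aluminium = L/(kA) = 0.0008/(234×39.5) = 8.655×10^-8 K/W
R_outer film = 1/(h_o·A) = 1/(9.06×39.5) = 0.002794 K/W
Sum of known resistances R_other = 0.002794 K/W
Total R = ΔT/Q = 203/3420 = 0.05936 K/W
R_polyurethane foam = R_total − R_other = 0.05656 K/W
k = L/(R·A) = 0.05/(0.05656×39.5)

k ≈ 0.0224 W/(m·K)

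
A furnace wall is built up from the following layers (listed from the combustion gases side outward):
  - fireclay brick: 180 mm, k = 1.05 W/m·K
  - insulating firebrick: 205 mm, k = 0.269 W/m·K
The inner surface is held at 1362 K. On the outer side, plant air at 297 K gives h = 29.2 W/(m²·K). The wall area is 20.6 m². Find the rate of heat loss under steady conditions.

Q ≈ 22700 W

Using the resistance-network approach (series):
R_fireclay brick = L/(kA) = 0.18/(1.05×20.6) = 0.008322 K/W
R_insulating firebrick = L/(kA) = 0.205/(0.269×20.6) = 0.03699 K/W
R_outer film = 1/(h_o·A) = 1/(29.2×20.6) = 0.001662 K/W
R_total = 0.04698 K/W
Q = ΔT / R_total = 1065 / 0.04698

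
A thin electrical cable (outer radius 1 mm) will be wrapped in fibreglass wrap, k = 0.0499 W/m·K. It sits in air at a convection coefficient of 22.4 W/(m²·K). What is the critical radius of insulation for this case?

r_cr ≈ 2.23 mm

For a cylinder r_cr = k/h = 0.0499/22.4
r_cr = 2.23 mm; since the bare radius (1 mm) is below r_cr, adding a thin layer of insulation will *increase* heat loss.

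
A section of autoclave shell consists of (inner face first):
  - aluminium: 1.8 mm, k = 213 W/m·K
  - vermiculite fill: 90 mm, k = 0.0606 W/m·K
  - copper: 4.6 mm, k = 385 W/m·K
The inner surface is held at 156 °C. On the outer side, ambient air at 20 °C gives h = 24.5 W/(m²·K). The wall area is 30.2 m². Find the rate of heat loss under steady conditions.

Q ≈ 2690 W

Thermal resistances in series:
R_aluminium = L/(kA) = 0.0018/(213×30.2) = 2.798×10^-7 K/W
R_vermiculite fill = L/(kA) = 0.09/(0.0606×30.2) = 0.04918 K/W
R_copper = L/(kA) = 0.0046/(385×30.2) = 3.956×10^-7 K/W
R_outer film = 1/(h_o·A) = 1/(24.5×30.2) = 0.001352 K/W
R_total = 0.05053 K/W
Q = ΔT / R_total = 136 / 0.05053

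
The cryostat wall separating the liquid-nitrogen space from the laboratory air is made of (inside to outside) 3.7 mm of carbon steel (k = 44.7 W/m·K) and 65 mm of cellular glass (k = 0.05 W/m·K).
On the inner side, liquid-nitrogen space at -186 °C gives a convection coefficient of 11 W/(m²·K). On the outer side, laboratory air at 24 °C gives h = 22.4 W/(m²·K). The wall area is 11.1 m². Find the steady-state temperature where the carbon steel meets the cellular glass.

Using the resistance-network approach (series):
R_inner film = 1/(h_i·A) = 1/(11×11.1) = 0.00819 K/W
R_carbon steel = L/(kA) = 0.0037/(44.7×11.1) = 7.457×10^-6 K/W
R_cellular glass = L/(kA) = 0.065/(0.05×11.1) = 0.1171 K/W
R_outer film = 1/(h_o·A) = 1/(22.4×11.1) = 0.004022 K/W
R_total = 0.1293 K/W;  Q = ΔT/R_total = 210/0.1293 = 1624 W
T_interface = T_inner + Q·ΣR(inner→interface) = -186 + 1620×0.008197

T ≈ -173 °C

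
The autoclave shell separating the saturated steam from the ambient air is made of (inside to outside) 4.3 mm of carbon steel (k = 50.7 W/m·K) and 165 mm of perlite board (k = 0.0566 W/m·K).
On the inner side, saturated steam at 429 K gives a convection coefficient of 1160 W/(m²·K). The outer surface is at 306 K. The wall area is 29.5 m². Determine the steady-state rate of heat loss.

Q ≈ 1240 W

Using the resistance-network approach (series):
R_inner film = 1/(h_i·A) = 1/(1160×29.5) = 2.922×10^-5 K/W
R_carbon steel = L/(kA) = 0.0043/(50.7×29.5) = 2.875×10^-6 K/W
R_perlite board = L/(kA) = 0.165/(0.0566×29.5) = 0.09882 K/W
R_total = 0.09885 K/W
Q = ΔT / R_total = 123 / 0.09885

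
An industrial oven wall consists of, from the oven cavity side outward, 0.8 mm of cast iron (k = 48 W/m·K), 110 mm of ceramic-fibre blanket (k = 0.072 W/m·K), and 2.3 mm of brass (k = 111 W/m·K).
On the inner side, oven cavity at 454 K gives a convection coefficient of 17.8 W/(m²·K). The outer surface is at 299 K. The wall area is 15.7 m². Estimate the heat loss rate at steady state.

Q ≈ 1540 W

Using the resistance-network approach (series):
R_inner film = 1/(h_i·A) = 1/(17.8×15.7) = 0.003578 K/W
R_cast iron = L/(kA) = 0.0008/(48×15.7) = 1.062×10^-6 K/W
R_ceramic-fibre blanket = L/(kA) = 0.11/(0.072×15.7) = 0.09731 K/W
R_brass = L/(kA) = 0.0023/(111×15.7) = 1.32×10^-6 K/W
R_total = 0.1009 K/W
Q = ΔT / R_total = 155 / 0.1009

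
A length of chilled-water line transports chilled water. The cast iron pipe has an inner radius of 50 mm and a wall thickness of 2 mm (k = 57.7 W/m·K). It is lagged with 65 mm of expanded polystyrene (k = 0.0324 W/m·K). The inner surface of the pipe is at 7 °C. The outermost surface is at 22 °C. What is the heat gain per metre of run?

Radial resistances (cylindrical: R_cond = ln(r_o/r_i)/(2πkL), R_conv = 1/(h·2πrL)):
R_cast iron pipe wall = ln(52/50)/(2π×57.7×1) = 1.082×10^-4 K/W
R_expanded polystyrene = ln(117/52)/(2π×0.0324×1) = 3.983 K/W
R_total = 3.984 K/W
Q = ΔT/R_total = 15/3.984

q′ ≈ 3.77 W/m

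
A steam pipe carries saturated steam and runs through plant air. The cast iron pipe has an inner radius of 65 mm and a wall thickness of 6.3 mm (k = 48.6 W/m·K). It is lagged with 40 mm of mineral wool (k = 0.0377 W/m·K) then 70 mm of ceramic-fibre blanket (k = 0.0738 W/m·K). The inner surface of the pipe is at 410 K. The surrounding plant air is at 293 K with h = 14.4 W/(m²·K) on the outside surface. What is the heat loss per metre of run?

q′ ≈ 39.1 W/m

Radial resistances (cylindrical: R_cond = ln(r_o/r_i)/(2πkL), R_conv = 1/(h·2πrL)):
R_cast iron pipe wall = ln(71.3/65)/(2π×48.6×1) = 3.029×10^-4 K/W
R_mineral wool = ln(111.3/71.3)/(2π×0.0377×1) = 1.88 K/W
R_ceramic-fibre blanket = ln(181.3/111.3)/(2π×0.0738×1) = 1.052 K/W
R_outer film = 1/(h_o·2πr_oL) = 1/(14.4×2π×0.1813×1) = 0.06096 K/W
R_total = 2.994 K/W
Q = ΔT/R_total = 117/2.994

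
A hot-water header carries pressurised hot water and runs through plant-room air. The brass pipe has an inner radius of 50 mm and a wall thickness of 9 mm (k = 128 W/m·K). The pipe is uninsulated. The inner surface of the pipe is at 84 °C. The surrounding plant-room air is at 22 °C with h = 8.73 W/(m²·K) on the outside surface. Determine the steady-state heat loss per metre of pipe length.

q′ ≈ 201 W/m

Per-layer cylindrical resistances, series-summed:
R_brass pipe wall = ln(59/50)/(2π×128×1) = 2.058×10^-4 K/W
R_outer film = 1/(h_o·2πr_oL) = 1/(8.73×2π×0.059×1) = 0.309 K/W
R_total = 0.3092 K/W
Q = ΔT/R_total = 62/0.3092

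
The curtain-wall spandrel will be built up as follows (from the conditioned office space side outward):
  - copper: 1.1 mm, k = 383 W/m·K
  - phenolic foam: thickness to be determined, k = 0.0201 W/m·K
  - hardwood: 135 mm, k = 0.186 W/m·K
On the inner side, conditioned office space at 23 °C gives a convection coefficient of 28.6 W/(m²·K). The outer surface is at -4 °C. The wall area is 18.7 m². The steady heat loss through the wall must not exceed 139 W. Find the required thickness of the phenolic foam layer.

Using the resistance-network approach (series):
R_inner film = 1/(h_i·A) = 1/(28.6×18.7) = 0.00187 K/W
R_copper = L/(kA) = 0.0011/(383×18.7) = 1.536×10^-7 K/W
R_hardwood = L/(kA) = 0.135/(0.186×18.7) = 0.03881 K/W
Sum of the known resistances R_other = 0.04068 K/W
Required total resistance R_tot = ΔT/Q_allow = 27/139 = 0.1942 K/W
R_phenolic foam = R_tot − R_other = 0.1536 K/W
L = R·k·A = 0.1536×0.0201×18.7

L ≈ 57.7 mm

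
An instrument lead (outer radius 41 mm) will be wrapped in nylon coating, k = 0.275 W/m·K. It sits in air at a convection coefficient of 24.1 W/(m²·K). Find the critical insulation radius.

r_cr ≈ 11.4 mm

For a cylinder r_cr = k/h = 0.275/24.1
r_cr = 11.4 mm; since the bare radius (41 mm) is above r_cr, any added insulation will reduce heat loss.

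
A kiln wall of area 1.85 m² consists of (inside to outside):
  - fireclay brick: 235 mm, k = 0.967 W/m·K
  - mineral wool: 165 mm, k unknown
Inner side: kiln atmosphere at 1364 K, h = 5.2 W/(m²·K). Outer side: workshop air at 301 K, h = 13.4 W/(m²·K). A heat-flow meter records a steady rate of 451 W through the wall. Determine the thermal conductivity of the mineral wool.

k ≈ 0.0429 W/(m·K)

Series thermal resistances:
R_inner film = 1/(h_i·A) = 1/(5.2×1.85) = 0.104 K/W
R_fireclay brick = L/(kA) = 0.235/(0.967×1.85) = 0.1314 K/W
R_outer film = 1/(h_o·A) = 1/(13.4×1.85) = 0.04034 K/W
Sum of known resistances R_other = 0.2757 K/W
Total R = ΔT/Q = 1063/451 = 2.357 K/W
R_mineral wool = R_total − R_other = 2.081 K/W
k = L/(R·A) = 0.165/(2.081×1.85)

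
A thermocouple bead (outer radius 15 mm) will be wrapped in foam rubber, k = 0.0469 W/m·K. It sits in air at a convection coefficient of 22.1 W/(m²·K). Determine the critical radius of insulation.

r_cr ≈ 4.24 mm

For a sphere r_cr = 2k/h = 2×0.0469/22.1
r_cr = 4.24 mm; since the bare radius (15 mm) is above r_cr, any added insulation will reduce heat loss.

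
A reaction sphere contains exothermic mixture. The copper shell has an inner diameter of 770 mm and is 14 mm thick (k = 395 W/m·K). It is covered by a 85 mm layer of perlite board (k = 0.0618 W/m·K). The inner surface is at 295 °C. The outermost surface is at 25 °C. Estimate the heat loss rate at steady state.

Q ≈ 476 W

Each spherical layer contributes R = (1/r_i − 1/r_o)/(4πk):
R_copper shell = (1/0.385 − 1/0.399)/(4π×395) = 1.836×10^-5 K/W
R_perlite board = (1/0.399 − 1/0.484)/(4π×0.0618) = 0.5668 K/W
R_total = 0.5668 K/W
Q = ΔT/R_total = 270/0.5668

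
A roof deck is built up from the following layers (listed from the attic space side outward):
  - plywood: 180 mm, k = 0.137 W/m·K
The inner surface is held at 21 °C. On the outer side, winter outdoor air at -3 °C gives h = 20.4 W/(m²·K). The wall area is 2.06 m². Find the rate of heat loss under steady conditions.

Q ≈ 36.3 W

Treating each layer as a thermal resistance in series:
R_plywood = L/(kA) = 0.18/(0.137×2.06) = 0.6378 K/W
R_outer film = 1/(h_o·A) = 1/(20.4×2.06) = 0.0238 K/W
R_total = 0.6616 K/W
Q = ΔT / R_total = 24 / 0.6616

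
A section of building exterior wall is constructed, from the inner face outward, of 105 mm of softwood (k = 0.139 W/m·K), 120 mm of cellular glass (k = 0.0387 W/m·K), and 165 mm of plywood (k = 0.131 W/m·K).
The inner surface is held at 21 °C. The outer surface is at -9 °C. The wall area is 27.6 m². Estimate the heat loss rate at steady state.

Using the resistance-network approach (series):
R_softwood = L/(kA) = 0.105/(0.139×27.6) = 0.02737 K/W
R_cellular glass = L/(kA) = 0.12/(0.0387×27.6) = 0.1123 K/W
R_plywood = L/(kA) = 0.165/(0.131×27.6) = 0.04564 K/W
R_total = 0.1854 K/W
Q = ΔT / R_total = 30 / 0.1854

Q ≈ 162 W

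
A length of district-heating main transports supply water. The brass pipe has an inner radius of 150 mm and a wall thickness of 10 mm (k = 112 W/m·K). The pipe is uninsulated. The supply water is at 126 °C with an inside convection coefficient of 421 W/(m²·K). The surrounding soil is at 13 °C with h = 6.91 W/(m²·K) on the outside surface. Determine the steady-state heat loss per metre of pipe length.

q′ ≈ 771 W/m

Cylindrical conduction, so R = ln(r₂/r₁)/(2πkL) per layer, in series:
R_inner film = 1/(h_i·2πr₁L) = 1/(421×2π×0.15×1) = 0.00252 K/W
R_brass pipe wall = ln(160/150)/(2π×112×1) = 9.171×10^-5 K/W
R_outer film = 1/(h_o·2πr_oL) = 1/(6.91×2π×0.16×1) = 0.144 K/W
R_total = 0.1466 K/W
Q = ΔT/R_total = 113/0.1466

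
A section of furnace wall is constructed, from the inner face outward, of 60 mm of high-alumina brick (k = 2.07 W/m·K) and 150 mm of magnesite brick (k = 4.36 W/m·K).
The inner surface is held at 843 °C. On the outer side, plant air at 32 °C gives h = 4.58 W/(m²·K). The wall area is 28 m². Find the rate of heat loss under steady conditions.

Q ≈ 80600 W

Series thermal resistances:
R_high-alumina brick = L/(kA) = 0.06/(2.07×28) = 0.001035 K/W
R_magnesite brick = L/(kA) = 0.15/(4.36×28) = 0.001229 K/W
R_outer film = 1/(h_o·A) = 1/(4.58×28) = 0.007798 K/W
R_total = 0.01006 K/W
Q = ΔT / R_total = 811 / 0.01006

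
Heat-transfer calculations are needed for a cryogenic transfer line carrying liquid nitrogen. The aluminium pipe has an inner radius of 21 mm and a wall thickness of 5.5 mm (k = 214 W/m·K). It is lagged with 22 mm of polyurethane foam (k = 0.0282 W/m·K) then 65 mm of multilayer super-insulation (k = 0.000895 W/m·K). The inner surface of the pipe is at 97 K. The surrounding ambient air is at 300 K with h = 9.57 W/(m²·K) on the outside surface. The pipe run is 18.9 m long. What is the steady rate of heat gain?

Per-layer cylindrical resistances, series-summed:
R_aluminium pipe wall = ln(26.5/21)/(2π×214×18.9) = 9.154×10^-6 K/W
R_polyurethane foam = ln(48.5/26.5)/(2π×0.0282×18.9) = 0.1805 K/W
R_multilayer super-insulation = ln(113.5/48.5)/(2π×0.000895×18.9) = 8 K/W
R_outer film = 1/(h_o·2πr_oL) = 1/(9.57×2π×0.1135×18.9) = 0.007753 K/W
R_total = 8.188 K/W
Q = ΔT/R_total = 203/8.188

Q ≈ 24.8 W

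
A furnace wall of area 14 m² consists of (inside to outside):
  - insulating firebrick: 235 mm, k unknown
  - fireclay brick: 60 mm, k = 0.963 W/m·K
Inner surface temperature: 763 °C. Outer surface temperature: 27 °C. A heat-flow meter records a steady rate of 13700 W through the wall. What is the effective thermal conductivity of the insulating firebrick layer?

Treating each layer as a thermal resistance in series:
R_fireclay brick = L/(kA) = 0.06/(0.963×14) = 0.00445 K/W
Sum of known resistances R_other = 0.00445 K/W
Total R = ΔT/Q = 736/13700 = 0.05372 K/W
R_insulating firebrick = R_total − R_other = 0.04927 K/W
k = L/(R·A) = 0.235/(0.04927×14)

k ≈ 0.341 W/(m·K)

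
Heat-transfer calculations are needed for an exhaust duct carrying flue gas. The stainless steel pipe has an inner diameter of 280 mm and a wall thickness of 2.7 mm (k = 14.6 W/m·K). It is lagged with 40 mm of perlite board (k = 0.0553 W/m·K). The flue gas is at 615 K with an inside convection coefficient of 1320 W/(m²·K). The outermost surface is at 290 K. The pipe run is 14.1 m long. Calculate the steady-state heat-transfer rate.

Q ≈ 6430 W

Radial resistances (cylindrical: R_cond = ln(r_o/r_i)/(2πkL), R_conv = 1/(h·2πrL)):
R_inner film = 1/(h_i·2πr₁L) = 1/(1320×2π×0.14×14.1) = 6.108×10^-5 K/W
R_stainless steel pipe wall = ln(142.7/140)/(2π×14.6×14.1) = 1.477×10^-5 K/W
R_perlite board = ln(182.7/142.7)/(2π×0.0553×14.1) = 0.05044 K/W
R_total = 0.05051 K/W
Q = ΔT/R_total = 325/0.05051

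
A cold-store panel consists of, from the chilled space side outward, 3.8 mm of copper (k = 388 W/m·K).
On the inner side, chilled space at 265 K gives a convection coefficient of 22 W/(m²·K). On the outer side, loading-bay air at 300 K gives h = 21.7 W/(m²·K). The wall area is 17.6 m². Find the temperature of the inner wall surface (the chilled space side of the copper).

Using the resistance-network approach (series):
R_inner film = 1/(h_i·A) = 1/(22×17.6) = 0.002583 K/W
R_copper = L/(kA) = 0.0038/(388×17.6) = 5.565×10^-7 K/W
R_outer film = 1/(h_o·A) = 1/(21.7×17.6) = 0.002618 K/W
R_total = 0.005202 K/W;  Q = ΔT/R_total = 35/0.005202 = 6729 W
T_interface = T_inner + Q·ΣR(inner→interface) = 265 + 6730×0.002583

T ≈ 282 K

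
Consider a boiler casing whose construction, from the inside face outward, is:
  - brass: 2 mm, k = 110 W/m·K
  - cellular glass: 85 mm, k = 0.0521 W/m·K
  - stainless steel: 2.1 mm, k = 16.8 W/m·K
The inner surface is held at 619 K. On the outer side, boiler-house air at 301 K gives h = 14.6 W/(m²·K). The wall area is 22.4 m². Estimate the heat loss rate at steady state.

Q ≈ 4190 W

Treating each layer as a thermal resistance in series:
R_brass = L/(kA) = 0.002/(110×22.4) = 8.117×10^-7 K/W
R_cellular glass = L/(kA) = 0.085/(0.0521×22.4) = 0.07283 K/W
R_stainless steel = L/(kA) = 0.0021/(16.8×22.4) = 5.58×10^-6 K/W
R_outer film = 1/(h_o·A) = 1/(14.6×22.4) = 0.003058 K/W
R_total = 0.0759 K/W
Q = ΔT / R_total = 318 / 0.0759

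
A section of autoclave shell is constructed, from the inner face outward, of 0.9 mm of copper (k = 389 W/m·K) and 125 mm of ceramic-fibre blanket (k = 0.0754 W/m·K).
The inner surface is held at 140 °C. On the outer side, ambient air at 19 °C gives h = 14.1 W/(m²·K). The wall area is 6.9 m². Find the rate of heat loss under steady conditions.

Q ≈ 483 W

Using the resistance-network approach (series):
R_copper = L/(kA) = 0.0009/(389×6.9) = 3.353×10^-7 K/W
R_ceramic-fibre blanket = L/(kA) = 0.125/(0.0754×6.9) = 0.2403 K/W
R_outer film = 1/(h_o·A) = 1/(14.1×6.9) = 0.01028 K/W
R_total = 0.2505 K/W
Q = ΔT / R_total = 121 / 0.2505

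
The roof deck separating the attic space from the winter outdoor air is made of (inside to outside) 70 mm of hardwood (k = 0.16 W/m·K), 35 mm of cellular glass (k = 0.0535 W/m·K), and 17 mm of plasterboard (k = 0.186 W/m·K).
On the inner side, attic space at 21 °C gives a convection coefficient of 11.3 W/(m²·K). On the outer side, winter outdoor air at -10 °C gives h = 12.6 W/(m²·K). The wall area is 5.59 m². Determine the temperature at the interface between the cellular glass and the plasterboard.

T ≈ -6.08 °C

Series thermal resistances:
R_inner film = 1/(h_i·A) = 1/(11.3×5.59) = 0.01583 K/W
R_hardwood = L/(kA) = 0.07/(0.16×5.59) = 0.07826 K/W
R_cellular glass = L/(kA) = 0.035/(0.0535×5.59) = 0.117 K/W
R_plasterboard = L/(kA) = 0.017/(0.186×5.59) = 0.01635 K/W
R_outer film = 1/(h_o·A) = 1/(12.6×5.59) = 0.0142 K/W
R_total = 0.2417 K/W;  Q = ΔT/R_total = 31/0.2417 = 128.3 W
T_interface = T_inner − Q·ΣR(inner→interface) = 21 − 128×0.2111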